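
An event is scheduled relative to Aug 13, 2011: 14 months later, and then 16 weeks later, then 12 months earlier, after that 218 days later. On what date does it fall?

September 7, 2012

Advancing 14 months from August 13, 2011:
month 8 + 14 = 22, which is month 10 of year 2012 → October 2012.
Day 13 is valid in October, giving October 13, 2012.
Advancing 16 weeks (= 112 days) from October 13, 2012:
October has 31 days, so 31 − 13 = 18 days remain after October 13, 2012; 112 − 18 = 94 left.
November 2012 has 30 days: 94 − 30 = 64 left.
December 2012 has 31 days: 64 − 31 = 33 left.
January 2013 has 31 days: 33 − 31 = 2 left.
2 days into February 2013 → February 2, 2013.
Subtracting 12 months from February 2, 2013:
month 2 − 12 = -10, which is month 2 of year 2012 → February 2012.
Day 2 is valid in February, giving February 2, 2012.
Counting forward 218 days from February 2, 2012:
February has 29 days, so 29 − 2 = 27 days remain after February 2, 2012; 218 − 27 = 191 left.
March 2012 has 31 days: 191 − 31 = 160 left.
April 2012 has 30 days: 160 − 30 = 130 left.
May 2012 has 31 days: 130 − 31 = 99 left.
June 2012 has 30 days: 99 − 30 = 69 left.
July 2012 has 31 days: 69 − 31 = 38 left.
August 2012 has 31 days: 38 − 31 = 7 left.
7 days into September 2012 → September 7, 2012.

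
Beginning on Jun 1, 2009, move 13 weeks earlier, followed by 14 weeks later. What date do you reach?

June 8, 2009

Going back 13 weeks (= 91 days) from June 1, 2009:
Going back 1 day from June 1, 2009 reaches the end of the previous month; 91 − 1 = 90 left.
May 2009 has 31 days: 90 − 31 = 59 left.
April 2009 has 30 days: 59 − 30 = 29 left.
March 2009 has 31 days; 31 − 29 = 2 → March 2, 2009.
Adding 14 weeks (= 98 days) from March 2, 2009:
March has 31 days, so 31 − 2 = 29 days remain after March 2, 2009; 98 − 29 = 69 left.
April 2009 has 30 days: 69 − 30 = 39 left.
May 2009 has 31 days: 39 − 31 = 8 left.
8 days into June 2009 → June 8, 2009.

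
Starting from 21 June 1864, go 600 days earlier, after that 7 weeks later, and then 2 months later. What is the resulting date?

Counting back 600 days from June 21, 1864:
Going back 21 days from June 21, 1864 reaches the end of the previous month; 600 − 21 = 579 left.
May 1864 has 31 days: 579 − 31 = 548 left.
April 1864 has 30 days: 548 − 30 = 518 left.
March 1864 has 31 days: 518 − 31 = 487 left.
February 1864 has 29 days (1864 is a leap year): 487 − 29 = 458 left.
January 1864 has 31 days: 458 − 31 = 427 left.
December 1863 has 31 days: 427 − 31 = 396 left.
November 1863 has 30 days: 396 − 30 = 366 left.
October 1863 has 31 days: 366 − 31 = 335 left.
September 1863 has 30 days: 335 − 30 = 305 left.
August 1863 has 31 days: 305 − 31 = 274 left.
July 1863 has 31 days: 274 − 31 = 243 left.
June 1863 has 30 days: 243 − 30 = 213 left.
May 1863 has 31 days: 213 − 31 = 182 left.
April 1863 has 30 days: 182 − 30 = 152 left.
March 1863 has 31 days: 152 − 31 = 121 left.
February 1863 has 28 days (1863 is not a leap year): 121 − 28 = 93 left.
January 1863 has 31 days: 93 − 31 = 62 left.
December 1862 has 31 days: 62 − 31 = 31 left.
November 1862 has 30 days: 31 − 30 = 1 left.
October 1862 has 31 days; 31 − 1 = 30 → October 30, 1862.
Adding 7 weeks (= 49 days) from October 30, 1862:
October has 31 days, so 31 − 30 = 1 day remains after October 30, 1862; 49 − 1 = 48 left.
November 1862 has 30 days: 48 − 30 = 18 left.
18 days into December 1862 → December 18, 1862.
Adding 2 months from December 18, 1862:
month 12 + 2 = 14, which is month 2 of year 1863 → February 1863.
Day 18 is valid in February, giving February 18, 1863.

February 18, 1863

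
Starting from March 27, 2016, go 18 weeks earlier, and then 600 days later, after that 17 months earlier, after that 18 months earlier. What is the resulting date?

August 14, 2014

Counting back 18 weeks (= 126 days) from March 27, 2016:
Going back 27 days from March 27, 2016 reaches the end of the previous month; 126 − 27 = 99 left.
February 2016 has 29 days (2016 is a leap year): 99 − 29 = 70 left.
January 2016 has 31 days: 70 − 31 = 39 left.
December 2015 has 31 days: 39 − 31 = 8 left.
November 2015 has 30 days; 30 − 8 = 22 → November 22, 2015.
Advancing 600 days from November 22, 2015:
November has 30 days, so 30 − 22 = 8 days remain after November 22, 2015; 600 − 8 = 592 left.
December 2015 has 31 days: 592 − 31 = 561 left.
January 2016 has 31 days: 561 − 31 = 530 left.
February 2016 has 29 days (2016 is a leap year): 530 − 29 = 501 left.
March 2016 has 31 days: 501 − 31 = 470 left.
April 2016 has 30 days: 470 − 30 = 440 left.
May 2016 has 31 days: 440 − 31 = 409 left.
June 2016 has 30 days: 409 − 30 = 379 left.
July 2016 has 31 days: 379 − 31 = 348 left.
August 2016 has 31 days: 348 − 31 = 317 left.
September 2016 has 30 days: 317 − 30 = 287 left.
October 2016 has 31 days: 287 − 31 = 256 left.
November 2016 has 30 days: 256 − 30 = 226 left.
December 2016 has 31 days: 226 − 31 = 195 left.
January 2017 has 31 days: 195 − 31 = 164 left.
February 2017 has 28 days (2017 is not a leap year): 164 − 28 = 136 left.
March 2017 has 31 days: 136 − 31 = 105 left.
April 2017 has 30 days: 105 − 30 = 75 left.
May 2017 has 31 days: 75 − 31 = 44 left.
June 2017 has 30 days: 44 − 30 = 14 left.
14 days into July 2017 → July 14, 2017.
Going back 17 months from July 14, 2017:
month 7 − 17 = -10, which is month 2 of year 2016 → February 2016.
Day 14 is valid in February, giving February 14, 2016.
Going back 18 months from February 14, 2016:
month 2 − 18 = -16, which is month 8 of year 2014 → August 2014.
Day 14 is valid in August, giving August 14, 2014.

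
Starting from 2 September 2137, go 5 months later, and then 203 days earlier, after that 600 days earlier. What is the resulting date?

Adding 5 months from September 2, 2137:
month 9 + 5 = 14, which is month 2 of year 2138 → February 2138.
Day 2 is valid in February, giving February 2, 2138.
Counting back 203 days from February 2, 2138:
Going back 2 days from February 2, 2138 reaches the end of the previous month; 203 − 2 = 201 left.
January 2138 has 31 days: 201 − 31 = 170 left.
December 2137 has 31 days: 170 − 31 = 139 left.
November 2137 has 30 days: 139 − 30 = 109 left.
October 2137 has 31 days: 109 − 31 = 78 left.
September 2137 has 30 days: 78 − 30 = 48 left.
August 2137 has 31 days: 48 − 31 = 17 left.
July 2137 has 31 days; 31 − 17 = 14 → July 14, 2137.
Subtracting 600 days from July 14, 2137:
Going back 14 days from July 14, 2137 reaches the end of the previous month; 600 − 14 = 586 left.
June 2137 has 30 days: 586 − 30 = 556 left.
May 2137 has 31 days: 556 − 31 = 525 left.
April 2137 has 30 days: 525 − 30 = 495 left.
March 2137 has 31 days: 495 − 31 = 464 left.
February 2137 has 28 days (2137 is not a leap year): 464 − 28 = 436 left.
January 2137 has 31 days: 436 − 31 = 405 left.
December 2136 has 31 days: 405 − 31 = 374 left.
November 2136 has 30 days: 374 − 30 = 344 left.
October 2136 has 31 days: 344 − 31 = 313 left.
September 2136 has 30 days: 313 − 30 = 283 left.
August 2136 has 31 days: 283 − 31 = 252 left.
July 2136 has 31 days: 252 − 31 = 221 left.
June 2136 has 30 days: 221 − 30 = 191 left.
May 2136 has 31 days: 191 − 31 = 160 left.
April 2136 has 30 days: 160 − 30 = 130 left.
March 2136 has 31 days: 130 − 31 = 99 left.
February 2136 has 29 days (2136 is a leap year): 99 − 29 = 70 left.
January 2136 has 31 days: 70 − 31 = 39 left.
December 2135 has 31 days: 39 − 31 = 8 left.
November 2135 has 30 days; 30 − 8 = 22 → November 22, 2135.

November 22, 2135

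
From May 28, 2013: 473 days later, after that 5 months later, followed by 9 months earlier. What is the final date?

Adding 473 days from May 28, 2013:
May has 31 days, so 31 − 28 = 3 days remain after May 28, 2013; 473 − 3 = 470 left.
June 2013 has 30 days: 470 − 30 = 440 left.
July 2013 has 31 days: 440 − 31 = 409 left.
August 2013 has 31 days: 409 − 31 = 378 left.
September 2013 has 30 days: 378 − 30 = 348 left.
October 2013 has 31 days: 348 − 31 = 317 left.
November 2013 has 30 days: 317 − 30 = 287 left.
December 2013 has 31 days: 287 − 31 = 256 left.
January 2014 has 31 days: 256 − 31 = 225 left.
February 2014 has 28 days (2014 is not a leap year): 225 − 28 = 197 left.
March 2014 has 31 days: 197 − 31 = 166 left.
April 2014 has 30 days: 166 − 30 = 136 left.
May 2014 has 31 days: 136 − 31 = 105 left.
June 2014 has 30 days: 105 − 30 = 75 left.
July 2014 has 31 days: 75 − 31 = 44 left.
August 2014 has 31 days: 44 − 31 = 13 left.
13 days into September 2014 → September 13, 2014.
Adding 5 months from September 13, 2014:
month 9 + 5 = 14, which is month 2 of year 2015 → February 2015.
Day 13 is valid in February, giving February 13, 2015.
Counting back 9 months from February 13, 2015:
month 2 − 9 = -7, which is month 5 of year 2014 → May 2014.
Day 13 is valid in May, giving May 13, 2014.

May 13, 2014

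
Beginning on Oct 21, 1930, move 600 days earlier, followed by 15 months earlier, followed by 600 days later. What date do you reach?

July 20, 1929

Counting back 600 days from October 21, 1930:
Going back 21 days from October 21, 1930 reaches the end of the previous month; 600 − 21 = 579 left.
September 1930 has 30 days: 579 − 30 = 549 left.
August 1930 has 31 days: 549 − 31 = 518 left.
July 1930 has 31 days: 518 − 31 = 487 left.
June 1930 has 30 days: 487 − 30 = 457 left.
May 1930 has 31 days: 457 − 31 = 426 left.
April 1930 has 30 days: 426 − 30 = 396 left.
March 1930 has 31 days: 396 − 31 = 365 left.
February 1930 has 28 days (1930 is not a leap year): 365 − 28 = 337 left.
January 1930 has 31 days: 337 − 31 = 306 left.
December 1929 has 31 days: 306 − 31 = 275 left.
November 1929 has 30 days: 275 − 30 = 245 left.
October 1929 has 31 days: 245 − 31 = 214 left.
September 1929 has 30 days: 214 − 30 = 184 left.
August 1929 has 31 days: 184 − 31 = 153 left.
July 1929 has 31 days: 153 − 31 = 122 left.
June 1929 has 30 days: 122 − 30 = 92 left.
May 1929 has 31 days: 92 − 31 = 61 left.
April 1929 has 30 days: 61 − 30 = 31 left.
March 1929 has 31 days: 31 − 31 = 0 left.
February 1929 has 28 days; 28 − 0 = 28 → February 28, 1929.
Going back 15 months from February 28, 1929:
month 2 − 15 = -13, which is month 11 of year 1927 → November 1927.
Day 28 is valid in November, giving November 28, 1927.
Advancing 600 days from November 28, 1927:
November has 30 days, so 30 − 28 = 2 days remain after November 28, 1927; 600 − 2 = 598 left.
December 1927 has 31 days: 598 − 31 = 567 left.
January 1928 has 31 days: 567 − 31 = 536 left.
February 1928 has 29 days (1928 is a leap year): 536 − 29 = 507 left.
March 1928 has 31 days: 507 − 31 = 476 left.
April 1928 has 30 days: 476 − 30 = 446 left.
May 1928 has 31 days: 446 − 31 = 415 left.
June 1928 has 30 days: 415 − 30 = 385 left.
July 1928 has 31 days: 385 − 31 = 354 left.
August 1928 has 31 days: 354 − 31 = 323 left.
September 1928 has 30 days: 323 − 30 = 293 left.
October 1928 has 31 days: 293 − 31 = 262 left.
November 1928 has 30 days: 262 − 30 = 232 left.
December 1928 has 31 days: 232 − 31 = 201 left.
January 1929 has 31 days: 201 − 31 = 170 left.
February 1929 has 28 days (1929 is not a leap year): 170 − 28 = 142 left.
March 1929 has 31 days: 142 − 31 = 111 left.
April 1929 has 30 days: 111 − 30 = 81 left.
May 1929 has 31 days: 81 − 31 = 50 left.
June 1929 has 30 days: 50 − 30 = 20 left.
20 days into July 1929 → July 20, 1929.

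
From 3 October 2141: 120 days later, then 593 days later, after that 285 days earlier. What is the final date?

December 5, 2142

Counting forward 120 days from October 3, 2141:
October has 31 days, so 31 − 3 = 28 days remain after October 3, 2141; 120 − 28 = 92 left.
November 2141 has 30 days: 92 − 30 = 62 left.
December 2141 has 31 days: 62 − 31 = 31 left.
31 days into January 2142 → January 31, 2142.
Adding 593 days from January 31, 2142:
January has 31 days, so 31 − 31 = 0 days remain after January 31, 2142; 593 − 0 = 593 left.
February 2142 has 28 days (2142 is not a leap year): 593 − 28 = 565 left.
March 2142 has 31 days: 565 − 31 = 534 left.
April 2142 has 30 days: 534 − 30 = 504 left.
May 2142 has 31 days: 504 − 31 = 473 left.
June 2142 has 30 days: 473 − 30 = 443 left.
July 2142 has 31 days: 443 − 31 = 412 left.
August 2142 has 31 days: 412 − 31 = 381 left.
September 2142 has 30 days: 381 − 30 = 351 left.
October 2142 has 31 days: 351 − 31 = 320 left.
November 2142 has 30 days: 320 − 30 = 290 left.
December 2142 has 31 days: 290 − 31 = 259 left.
January 2143 has 31 days: 259 − 31 = 228 left.
February 2143 has 28 days (2143 is not a leap year): 228 − 28 = 200 left.
March 2143 has 31 days: 200 − 31 = 169 left.
April 2143 has 30 days: 169 − 30 = 139 left.
May 2143 has 31 days: 139 − 31 = 108 left.
June 2143 has 30 days: 108 − 30 = 78 left.
July 2143 has 31 days: 78 − 31 = 47 left.
August 2143 has 31 days: 47 − 31 = 16 left.
16 days into September 2143 → September 16, 2143.
Going back 285 days from September 16, 2143:
Going back 16 days from September 16, 2143 reaches the end of the previous month; 285 − 16 = 269 left.
August 2143 has 31 days: 269 − 31 = 238 left.
July 2143 has 31 days: 238 − 31 = 207 left.
June 2143 has 30 days: 207 − 30 = 177 left.
May 2143 has 31 days: 177 − 31 = 146 left.
April 2143 has 30 days: 146 − 30 = 116 left.
March 2143 has 31 days: 116 − 31 = 85 left.
February 2143 has 28 days (2143 is not a leap year): 85 − 28 = 57 left.
January 2143 has 31 days: 57 − 31 = 26 left.
December 2142 has 31 days; 31 − 26 = 5 → December 5, 2142.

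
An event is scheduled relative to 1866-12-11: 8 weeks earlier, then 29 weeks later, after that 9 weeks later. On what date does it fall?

July 9, 1867

Going back 8 weeks (= 56 days) from December 11, 1866:
Going back 11 days from December 11, 1866 reaches the end of the previous month; 56 − 11 = 45 left.
November 1866 has 30 days: 45 − 30 = 15 left.
October 1866 has 31 days; 31 − 15 = 16 → October 16, 1866.
Adding 29 weeks (= 203 days) from October 16, 1866:
October has 31 days, so 31 − 16 = 15 days remain after October 16, 1866; 203 − 15 = 188 left.
November 1866 has 30 days: 188 − 30 = 158 left.
December 1866 has 31 days: 158 − 31 = 127 left.
January 1867 has 31 days: 127 − 31 = 96 left.
February 1867 has 28 days (1867 is not a leap year): 96 − 28 = 68 left.
March 1867 has 31 days: 68 − 31 = 37 left.
April 1867 has 30 days: 37 − 30 = 7 left.
7 days into May 1867 → May 7, 1867.
Advancing 9 weeks (= 63 days) from May 7, 1867:
May has 31 days, so 31 − 7 = 24 days remain after May 7, 1867; 63 − 24 = 39 left.
June 1867 has 30 days: 39 − 30 = 9 left.
9 days into July 1867 → July 9, 1867.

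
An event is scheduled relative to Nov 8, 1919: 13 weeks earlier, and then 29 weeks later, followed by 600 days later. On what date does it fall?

October 20, 1921

Going back 13 weeks (= 91 days) from November 8, 1919:
Going back 8 days from November 8, 1919 reaches the end of the previous month; 91 − 8 = 83 left.
October 1919 has 31 days: 83 − 31 = 52 left.
September 1919 has 30 days: 52 − 30 = 22 left.
August 1919 has 31 days; 31 − 22 = 9 → August 9, 1919.
Counting forward 29 weeks (= 203 days) from August 9, 1919:
August has 31 days, so 31 − 9 = 22 days remain after August 9, 1919; 203 − 22 = 181 left.
September 1919 has 30 days: 181 − 30 = 151 left.
October 1919 has 31 days: 151 − 31 = 120 left.
November 1919 has 30 days: 120 − 30 = 90 left.
December 1919 has 31 days: 90 − 31 = 59 left.
January 1920 has 31 days: 59 − 31 = 28 left.
28 days into February 1920 → February 28, 1920.
Advancing 600 days from February 28, 1920:
February has 29 days, so 29 − 28 = 1 day remains after February 28, 1920; 600 − 1 = 599 left.
March 1920 has 31 days: 599 − 31 = 568 left.
April 1920 has 30 days: 568 − 30 = 538 left.
May 1920 has 31 days: 538 − 31 = 507 left.
June 1920 has 30 days: 507 − 30 = 477 left.
July 1920 has 31 days: 477 − 31 = 446 left.
August 1920 has 31 days: 446 − 31 = 415 left.
September 1920 has 30 days: 415 − 30 = 385 left.
October 1920 has 31 days: 385 − 31 = 354 left.
November 1920 has 30 days: 354 − 30 = 324 left.
December 1920 has 31 days: 324 − 31 = 293 left.
January 1921 has 31 days: 293 − 31 = 262 left.
February 1921 has 28 days (1921 is not a leap year): 262 − 28 = 234 left.
March 1921 has 31 days: 234 − 31 = 203 left.
April 1921 has 30 days: 203 − 30 = 173 left.
May 1921 has 31 days: 173 − 31 = 142 left.
June 1921 has 30 days: 142 − 30 = 112 left.
July 1921 has 31 days: 112 − 31 = 81 left.
August 1921 has 31 days: 81 − 31 = 50 left.
September 1921 has 30 days: 50 − 30 = 20 left.
20 days into October 1921 → October 20, 1921.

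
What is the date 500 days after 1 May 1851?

Advancing 500 days from May 1, 1851.
May has 31 days, so 31 − 1 = 30 days remain after May 1, 1851; 500 − 30 = 470 left.
June 1851 has 30 days: 470 − 30 = 440 left.
July 1851 has 31 days: 440 − 31 = 409 left.
August 1851 has 31 days: 409 − 31 = 378 left.
September 1851 has 30 days: 378 − 30 = 348 left.
October 1851 has 31 days: 348 − 31 = 317 left.
November 1851 has 30 days: 317 − 30 = 287 left.
December 1851 has 31 days: 287 − 31 = 256 left.
January 1852 has 31 days: 256 − 31 = 225 left.
February 1852 has 29 days (1852 is a leap year): 225 − 29 = 196 left.
March 1852 has 31 days: 196 − 31 = 165 left.
April 1852 has 30 days: 165 − 30 = 135 left.
May 1852 has 31 days: 135 − 31 = 104 left.
June 1852 has 30 days: 104 − 30 = 74 left.
July 1852 has 31 days: 74 − 31 = 43 left.
August 1852 has 31 days: 43 − 31 = 12 left.
12 days into September 1852 → September 12, 1852.

September 12, 1852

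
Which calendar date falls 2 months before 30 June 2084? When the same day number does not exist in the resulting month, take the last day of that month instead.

April 30, 2084

Subtracting 2 months from June 30, 2084.
month 6 − 2 = 4 → April 2084.
Day 30 is valid in April, giving April 30, 2084.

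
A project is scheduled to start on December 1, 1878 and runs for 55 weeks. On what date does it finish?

December 21, 1879

Adding 55 weeks = 385 days from December 1, 1878.
December has 31 days, so 31 − 1 = 30 days remain after December 1, 1878; 385 − 30 = 355 left.
January 1879 has 31 days: 355 − 31 = 324 left.
February 1879 has 28 days (1879 is not a leap year): 324 − 28 = 296 left.
March 1879 has 31 days: 296 − 31 = 265 left.
April 1879 has 30 days: 265 − 30 = 235 left.
May 1879 has 31 days: 235 − 31 = 204 left.
June 1879 has 30 days: 204 − 30 = 174 left.
July 1879 has 31 days: 174 − 31 = 143 left.
August 1879 has 31 days: 143 − 31 = 112 left.
September 1879 has 30 days: 112 − 30 = 82 left.
October 1879 has 31 days: 82 − 31 = 51 left.
November 1879 has 30 days: 51 − 30 = 21 left.
21 days into December 1879 → December 21, 1879.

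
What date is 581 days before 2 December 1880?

Counting back 581 days from December 2, 1880.
Going back 2 days from December 2, 1880 reaches the end of the previous month; 581 − 2 = 579 left.
November 1880 has 30 days: 579 − 30 = 549 left.
October 1880 has 31 days: 549 − 31 = 518 left.
September 1880 has 30 days: 518 − 30 = 488 left.
August 1880 has 31 days: 488 − 31 = 457 left.
July 1880 has 31 days: 457 − 31 = 426 left.
June 1880 has 30 days: 426 − 30 = 396 left.
May 1880 has 31 days: 396 − 31 = 365 left.
April 1880 has 30 days: 365 − 30 = 335 left.
March 1880 has 31 days: 335 − 31 = 304 left.
February 1880 has 29 days (1880 is a leap year): 304 − 29 = 275 left.
January 1880 has 31 days: 275 − 31 = 244 left.
December 1879 has 31 days: 244 − 31 = 213 left.
November 1879 has 30 days: 213 − 30 = 183 left.
October 1879 has 31 days: 183 − 31 = 152 left.
September 1879 has 30 days: 152 − 30 = 122 left.
August 1879 has 31 days: 122 − 31 = 91 left.
July 1879 has 31 days: 91 − 31 = 60 left.
June 1879 has 30 days: 60 − 30 = 30 left.
May 1879 has 31 days; 31 − 30 = 1 → May 1, 1879.

May 1, 1879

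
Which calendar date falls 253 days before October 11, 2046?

Counting back 253 days from October 11, 2046.
Going back 11 days from October 11, 2046 reaches the end of the previous month; 253 − 11 = 242 left.
September 2046 has 30 days: 242 − 30 = 212 left.
August 2046 has 31 days: 212 − 31 = 181 left.
July 2046 has 31 days: 181 − 31 = 150 left.
June 2046 has 30 days: 150 − 30 = 120 left.
May 2046 has 31 days: 120 − 31 = 89 left.
April 2046 has 30 days: 89 − 30 = 59 left.
March 2046 has 31 days: 59 − 31 = 28 left.
February 2046 has 28 days (2046 is not a leap year): 28 − 28 = 0 left.
January 2046 has 31 days; 31 − 0 = 31 → January 31, 2046.

January 31, 2046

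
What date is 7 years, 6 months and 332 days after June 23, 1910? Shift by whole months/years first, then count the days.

Adding 7 years, 6 months and 332 days from June 23, 1910: first the month/year part, then the days.
+7 years → 1917; month 6 + 6 = 12 → December 1917.
Day 23 is valid in December, giving December 23, 1917.
Now add 332 days from December 23, 1917.
December has 31 days, so 31 − 23 = 8 days remain after December 23, 1917; 332 − 8 = 324 left.
January 1918 has 31 days: 324 − 31 = 293 left.
February 1918 has 28 days (1918 is not a leap year): 293 − 28 = 265 left.
March 1918 has 31 days: 265 − 31 = 234 left.
April 1918 has 30 days: 234 − 30 = 204 left.
May 1918 has 31 days: 204 − 31 = 173 left.
June 1918 has 30 days: 173 − 30 = 143 left.
July 1918 has 31 days: 143 − 31 = 112 left.
August 1918 has 31 days: 112 − 31 = 81 left.
September 1918 has 30 days: 81 − 30 = 51 left.
October 1918 has 31 days: 51 − 31 = 20 left.
20 days into November 1918 → November 20, 1918.

November 20, 1918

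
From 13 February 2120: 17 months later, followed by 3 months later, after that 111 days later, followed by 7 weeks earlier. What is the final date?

December 14, 2121

Counting forward 17 months from February 13, 2120:
month 2 + 17 = 19, which is month 7 of year 2121 → July 2121.
Day 13 is valid in July, giving July 13, 2121.
Advancing 3 months from July 13, 2121:
month 7 + 3 = 10 → October 2121.
Day 13 is valid in October, giving October 13, 2121.
Adding 111 days from October 13, 2121:
October has 31 days, so 31 − 13 = 18 days remain after October 13, 2121; 111 − 18 = 93 left.
November 2121 has 30 days: 93 − 30 = 63 left.
December 2121 has 31 days: 63 − 31 = 32 left.
January 2122 has 31 days: 32 − 31 = 1 left.
1 day into February 2122 → February 1, 2122.
Counting back 7 weeks (= 49 days) from February 1, 2122:
Going back 1 day from February 1, 2122 reaches the end of the previous month; 49 − 1 = 48 left.
January 2122 has 31 days: 48 − 31 = 17 left.
December 2121 has 31 days; 31 − 17 = 14 → December 14, 2121.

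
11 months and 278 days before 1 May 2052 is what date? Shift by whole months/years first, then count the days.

August 27, 2050

Counting back 11 months and 278 days from May 1, 2052: first the month/year part, then the days.
month 5 − 11 = -6, which is month 6 of year 2051 → June 2051.
Day 1 is valid in June, giving June 1, 2051.
Now subtract 278 days from June 1, 2051.
Going back 1 day from June 1, 2051 reaches the end of the previous month; 278 − 1 = 277 left.
May 2051 has 31 days: 277 − 31 = 246 left.
April 2051 has 30 days: 246 − 30 = 216 left.
March 2051 has 31 days: 216 − 31 = 185 left.
February 2051 has 28 days (2051 is not a leap year): 185 − 28 = 157 left.
January 2051 has 31 days: 157 − 31 = 126 left.
December 2050 has 31 days: 126 − 31 = 95 left.
November 2050 has 30 days: 95 − 30 = 65 left.
October 2050 has 31 days: 65 − 31 = 34 left.
September 2050 has 30 days: 34 − 30 = 4 left.
August 2050 has 31 days; 31 − 4 = 27 → August 27, 2050.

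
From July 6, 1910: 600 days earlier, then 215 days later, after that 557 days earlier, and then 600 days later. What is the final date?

July 29, 1909

Going back 600 days from July 6, 1910:
Going back 6 days from July 6, 1910 reaches the end of the previous month; 600 − 6 = 594 left.
June 1910 has 30 days: 594 − 30 = 564 left.
May 1910 has 31 days: 564 − 31 = 533 left.
April 1910 has 30 days: 533 − 30 = 503 left.
March 1910 has 31 days: 503 − 31 = 472 left.
February 1910 has 28 days (1910 is not a leap year): 472 − 28 = 444 left.
January 1910 has 31 days: 444 − 31 = 413 left.
December 1909 has 31 days: 413 − 31 = 382 left.
November 1909 has 30 days: 382 − 30 = 352 left.
October 1909 has 31 days: 352 − 31 = 321 left.
September 1909 has 30 days: 321 − 30 = 291 left.
August 1909 has 31 days: 291 − 31 = 260 left.
July 1909 has 31 days: 260 − 31 = 229 left.
June 1909 has 30 days: 229 − 30 = 199 left.
May 1909 has 31 days: 199 − 31 = 168 left.
April 1909 has 30 days: 168 − 30 = 138 left.
March 1909 has 31 days: 138 − 31 = 107 left.
February 1909 has 28 days (1909 is not a leap year): 107 − 28 = 79 left.
January 1909 has 31 days: 79 − 31 = 48 left.
December 1908 has 31 days: 48 − 31 = 17 left.
November 1908 has 30 days; 30 − 17 = 13 → November 13, 1908.
Counting forward 215 days from November 13, 1908:
November has 30 days, so 30 − 13 = 17 days remain after November 13, 1908; 215 − 17 = 198 left.
December 1908 has 31 days: 198 − 31 = 167 left.
January 1909 has 31 days: 167 − 31 = 136 left.
February 1909 has 28 days (1909 is not a leap year): 136 − 28 = 108 left.
March 1909 has 31 days: 108 − 31 = 77 left.
April 1909 has 30 days: 77 − 30 = 47 left.
May 1909 has 31 days: 47 − 31 = 16 left.
16 days into June 1909 → June 16, 1909.
Going back 557 days from June 16, 1909:
Going back 16 days from June 16, 1909 reaches the end of the previous month; 557 − 16 = 541 left.
May 1909 has 31 days: 541 − 31 = 510 left.
April 1909 has 30 days: 510 − 30 = 480 left.
March 1909 has 31 days: 480 − 31 = 449 left.
February 1909 has 28 days (1909 is not a leap year): 449 − 28 = 421 left.
January 1909 has 31 days: 421 − 31 = 390 left.
December 1908 has 31 days: 390 − 31 = 359 left.
November 1908 has 30 days: 359 − 30 = 329 left.
October 1908 has 31 days: 329 − 31 = 298 left.
September 1908 has 30 days: 298 − 30 = 268 left.
August 1908 has 31 days: 268 − 31 = 237 left.
July 1908 has 31 days: 237 − 31 = 206 left.
June 1908 has 30 days: 206 − 30 = 176 left.
May 1908 has 31 days: 176 − 31 = 145 left.
April 1908 has 30 days: 145 − 30 = 115 left.
March 1908 has 31 days: 115 − 31 = 84 left.
February 1908 has 29 days (1908 is a leap year): 84 − 29 = 55 left.
January 1908 has 31 days: 55 − 31 = 24 left.
December 1907 has 31 days; 31 − 24 = 7 → December 7, 1907.
Adding 600 days from December 7, 1907:
December has 31 days, so 31 − 7 = 24 days remain after December 7, 1907; 600 − 24 = 576 left.
January 1908 has 31 days: 576 − 31 = 545 left.
February 1908 has 29 days (1908 is a leap year): 545 − 29 = 516 left.
March 1908 has 31 days: 516 − 31 = 485 left.
April 1908 has 30 days: 485 − 30 = 455 left.
May 1908 has 31 days: 455 − 31 = 424 left.
June 1908 has 30 days: 424 − 30 = 394 left.
July 1908 has 31 days: 394 − 31 = 363 left.
August 1908 has 31 days: 363 − 31 = 332 left.
September 1908 has 30 days: 332 − 30 = 302 left.
October 1908 has 31 days: 302 − 31 = 271 left.
November 1908 has 30 days: 271 − 30 = 241 left.
December 1908 has 31 days: 241 − 31 = 210 left.
January 1909 has 31 days: 210 − 31 = 179 left.
February 1909 has 28 days (1909 is not a leap year): 179 − 28 = 151 left.
March 1909 has 31 days: 151 − 31 = 120 left.
April 1909 has 30 days: 120 − 30 = 90 left.
May 1909 has 31 days: 90 − 31 = 59 left.
June 1909 has 30 days: 59 − 30 = 29 left.
29 days into July 1909 → July 29, 1909.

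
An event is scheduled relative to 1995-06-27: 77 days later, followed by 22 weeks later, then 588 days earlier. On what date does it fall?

Counting forward 77 days from June 27, 1995:
June has 30 days, so 30 − 27 = 3 days remain after June 27, 1995; 77 − 3 = 74 left.
July 1995 has 31 days: 74 − 31 = 43 left.
August 1995 has 31 days: 43 − 31 = 12 left.
12 days into September 1995 → September 12, 1995.
Adding 22 weeks (= 154 days) from September 12, 1995:
September has 30 days, so 30 − 12 = 18 days remain after September 12, 1995; 154 − 18 = 136 left.
October 1995 has 31 days: 136 − 31 = 105 left.
November 1995 has 30 days: 105 − 30 = 75 left.
December 1995 has 31 days: 75 − 31 = 44 left.
January 1996 has 31 days: 44 − 31 = 13 left.
13 days into February 1996 → February 13, 1996.
Going back 588 days from February 13, 1996:
Going back 13 days from February 13, 1996 reaches the end of the previous month; 588 − 13 = 575 left.
January 1996 has 31 days: 575 − 31 = 544 left.
December 1995 has 31 days: 544 − 31 = 513 left.
November 1995 has 30 days: 513 − 30 = 483 left.
October 1995 has 31 days: 483 − 31 = 452 left.
September 1995 has 30 days: 452 − 30 = 422 left.
August 1995 has 31 days: 422 − 31 = 391 left.
July 1995 has 31 days: 391 − 31 = 360 left.
June 1995 has 30 days: 360 − 30 = 330 left.
May 1995 has 31 days: 330 − 31 = 299 left.
April 1995 has 30 days: 299 − 30 = 269 left.
March 1995 has 31 days: 269 − 31 = 238 left.
February 1995 has 28 days (1995 is not a leap year): 238 − 28 = 210 left.
January 1995 has 31 days: 210 − 31 = 179 left.
December 1994 has 31 days: 179 − 31 = 148 left.
November 1994 has 30 days: 148 − 30 = 118 left.
October 1994 has 31 days: 118 − 31 = 87 left.
September 1994 has 30 days: 87 − 30 = 57 left.
August 1994 has 31 days: 57 − 31 = 26 left.
July 1994 has 31 days; 31 − 26 = 5 → July 5, 1994.

July 5, 1994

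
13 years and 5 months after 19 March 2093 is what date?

August 19, 2106

Advancing 13 years and 5 months from March 19, 2093.
+13 years → 2106; month 3 + 5 = 8 → August 2106.
Day 19 is valid in August, giving August 19, 2106.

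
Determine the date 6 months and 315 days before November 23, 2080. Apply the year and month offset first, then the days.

Subtracting 6 months and 315 days from November 23, 2080: first the month/year part, then the days.
month 11 − 6 = 5 → May 2080.
Day 23 is valid in May, giving May 23, 2080.
Now subtract 315 days from May 23, 2080.
Going back 23 days from May 23, 2080 reaches the end of the previous month; 315 − 23 = 292 left.
April 2080 has 30 days: 292 − 30 = 262 left.
March 2080 has 31 days: 262 − 31 = 231 left.
February 2080 has 29 days (2080 is a leap year): 231 − 29 = 202 left.
January 2080 has 31 days: 202 − 31 = 171 left.
December 2079 has 31 days: 171 − 31 = 140 left.
November 2079 has 30 days: 140 − 30 = 110 left.
October 2079 has 31 days: 110 − 31 = 79 left.
September 2079 has 30 days: 79 − 30 = 49 left.
August 2079 has 31 days: 49 − 31 = 18 left.
July 2079 has 31 days; 31 − 18 = 13 → July 13, 2079.

July 13, 2079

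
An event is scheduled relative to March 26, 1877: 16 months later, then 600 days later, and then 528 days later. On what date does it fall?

August 27, 1881

Counting forward 16 months from March 26, 1877:
month 3 + 16 = 19, which is month 7 of year 1878 → July 1878.
Day 26 is valid in July, giving July 26, 1878.
Advancing 600 days from July 26, 1878:
July has 31 days, so 31 − 26 = 5 days remain after July 26, 1878; 600 − 5 = 595 left.
August 1878 has 31 days: 595 − 31 = 564 left.
September 1878 has 30 days: 564 − 30 = 534 left.
October 1878 has 31 days: 534 − 31 = 503 left.
November 1878 has 30 days: 503 − 30 = 473 left.
December 1878 has 31 days: 473 − 31 = 442 left.
January 1879 has 31 days: 442 − 31 = 411 left.
February 1879 has 28 days (1879 is not a leap year): 411 − 28 = 383 left.
March 1879 has 31 days: 383 − 31 = 352 left.
April 1879 has 30 days: 352 − 30 = 322 left.
May 1879 has 31 days: 322 − 31 = 291 left.
June 1879 has 30 days: 291 − 30 = 261 left.
July 1879 has 31 days: 261 − 31 = 230 left.
August 1879 has 31 days: 230 − 31 = 199 left.
September 1879 has 30 days: 199 − 30 = 169 left.
October 1879 has 31 days: 169 − 31 = 138 left.
November 1879 has 30 days: 138 − 30 = 108 left.
December 1879 has 31 days: 108 − 31 = 77 left.
January 1880 has 31 days: 77 − 31 = 46 left.
February 1880 has 29 days (1880 is a leap year): 46 − 29 = 17 left.
17 days into March 1880 → March 17, 1880.
Advancing 528 days from March 17, 1880:
March has 31 days, so 31 − 17 = 14 days remain after March 17, 1880; 528 − 14 = 514 left.
April 1880 has 30 days: 514 − 30 = 484 left.
May 1880 has 31 days: 484 − 31 = 453 left.
June 1880 has 30 days: 453 − 30 = 423 left.
July 1880 has 31 days: 423 − 31 = 392 left.
August 1880 has 31 days: 392 − 31 = 361 left.
September 1880 has 30 days: 361 − 30 = 331 left.
October 1880 has 31 days: 331 − 31 = 300 left.
November 1880 has 30 days: 300 − 30 = 270 left.
December 1880 has 31 days: 270 − 31 = 239 left.
January 1881 has 31 days: 239 − 31 = 208 left.
February 1881 has 28 days (1881 is not a leap year): 208 − 28 = 180 left.
March 1881 has 31 days: 180 − 31 = 149 left.
April 1881 has 30 days: 149 − 30 = 119 left.
May 1881 has 31 days: 119 − 31 = 88 left.
June 1881 has 30 days: 88 − 30 = 58 left.
July 1881 has 31 days: 58 − 31 = 27 left.
27 days into August 1881 → August 27, 1881.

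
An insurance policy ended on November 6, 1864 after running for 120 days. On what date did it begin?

Going back 120 days from November 6, 1864.
Going back 6 days from November 6, 1864 reaches the end of the previous month; 120 − 6 = 114 left.
October 1864 has 31 days: 114 − 31 = 83 left.
September 1864 has 30 days: 83 − 30 = 53 left.
August 1864 has 31 days: 53 − 31 = 22 left.
July 1864 has 31 days; 31 − 22 = 9 → July 9, 1864.

July 9, 1864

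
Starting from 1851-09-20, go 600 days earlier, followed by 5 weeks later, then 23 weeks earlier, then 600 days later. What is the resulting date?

May 17, 1851

Counting back 600 days from September 20, 1851:
Going back 20 days from September 20, 1851 reaches the end of the previous month; 600 − 20 = 580 left.
August 1851 has 31 days: 580 − 31 = 549 left.
July 1851 has 31 days: 549 − 31 = 518 left.
June 1851 has 30 days: 518 − 30 = 488 left.
May 1851 has 31 days: 488 − 31 = 457 left.
April 1851 has 30 days: 457 − 30 = 427 left.
March 1851 has 31 days: 427 − 31 = 396 left.
February 1851 has 28 days (1851 is not a leap year): 396 − 28 = 368 left.
January 1851 has 31 days: 368 − 31 = 337 left.
December 1850 has 31 days: 337 − 31 = 306 left.
November 1850 has 30 days: 306 − 30 = 276 left.
October 1850 has 31 days: 276 − 31 = 245 left.
September 1850 has 30 days: 245 − 30 = 215 left.
August 1850 has 31 days: 215 − 31 = 184 left.
July 1850 has 31 days: 184 − 31 = 153 left.
June 1850 has 30 days: 153 − 30 = 123 left.
May 1850 has 31 days: 123 − 31 = 92 left.
April 1850 has 30 days: 92 − 30 = 62 left.
March 1850 has 31 days: 62 − 31 = 31 left.
February 1850 has 28 days (1850 is not a leap year): 31 − 28 = 3 left.
January 1850 has 31 days; 31 − 3 = 28 → January 28, 1850.
Adding 5 weeks (= 35 days) from January 28, 1850:
January has 31 days, so 31 − 28 = 3 days remain after January 28, 1850; 35 − 3 = 32 left.
February 1850 has 28 days (1850 is not a leap year): 32 − 28 = 4 left.
4 days into March 1850 → March 4, 1850.
Counting back 23 weeks (= 161 days) from March 4, 1850:
Going back 4 days from March 4, 1850 reaches the end of the previous month; 161 − 4 = 157 left.
February 1850 has 28 days (1850 is not a leap year): 157 − 28 = 129 left.
January 1850 has 31 days: 129 − 31 = 98 left.
December 1849 has 31 days: 98 − 31 = 67 left.
November 1849 has 30 days: 67 − 30 = 37 left.
October 1849 has 31 days: 37 − 31 = 6 left.
September 1849 has 30 days; 30 − 6 = 24 → September 24, 1849.
Advancing 600 days from September 24, 1849:
September has 30 days, so 30 − 24 = 6 days remain after September 24, 1849; 600 − 6 = 594 left.
October 1849 has 31 days: 594 − 31 = 563 left.
November 1849 has 30 days: 563 − 30 = 533 left.
December 1849 has 31 days: 533 − 31 = 502 left.
January 1850 has 31 days: 502 − 31 = 471 left.
February 1850 has 28 days (1850 is not a leap year): 471 − 28 = 443 left.
March 1850 has 31 days: 443 − 31 = 412 left.
April 1850 has 30 days: 412 − 30 = 382 left.
May 1850 has 31 days: 382 − 31 = 351 left.
June 1850 has 30 days: 351 − 30 = 321 left.
July 1850 has 31 days: 321 − 31 = 290 left.
August 1850 has 31 days: 290 − 31 = 259 left.
September 1850 has 30 days: 259 − 30 = 229 left.
October 1850 has 31 days: 229 − 31 = 198 left.
November 1850 has 30 days: 198 − 30 = 168 left.
December 1850 has 31 days: 168 − 31 = 137 left.
January 1851 has 31 days: 137 − 31 = 106 left.
February 1851 has 28 days (1851 is not a leap year): 106 − 28 = 78 left.
March 1851 has 31 days: 78 − 31 = 47 left.
April 1851 has 30 days: 47 − 30 = 17 left.
17 days into May 1851 → May 17, 1851.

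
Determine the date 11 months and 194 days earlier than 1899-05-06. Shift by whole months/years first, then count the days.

November 24, 1897

Going back 11 months and 194 days from May 6, 1899: first the month/year part, then the days.
month 5 − 11 = -6, which is month 6 of year 1898 → June 1898.
Day 6 is valid in June, giving June 6, 1898.
Now subtract 194 days from June 6, 1898.
Going back 6 days from June 6, 1898 reaches the end of the previous month; 194 − 6 = 188 left.
May 1898 has 31 days: 188 − 31 = 157 left.
April 1898 has 30 days: 157 − 30 = 127 left.
March 1898 has 31 days: 127 − 31 = 96 left.
February 1898 has 28 days (1898 is not a leap year): 96 − 28 = 68 left.
January 1898 has 31 days: 68 − 31 = 37 left.
December 1897 has 31 days: 37 − 31 = 6 left.
November 1897 has 30 days; 30 − 6 = 24 → November 24, 1897.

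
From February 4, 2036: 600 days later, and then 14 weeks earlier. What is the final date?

June 20, 2037

Adding 600 days from February 4, 2036:
February has 29 days, so 29 − 4 = 25 days remain after February 4, 2036; 600 − 25 = 575 left.
March 2036 has 31 days: 575 − 31 = 544 left.
April 2036 has 30 days: 544 − 30 = 514 left.
May 2036 has 31 days: 514 − 31 = 483 left.
June 2036 has 30 days: 483 − 30 = 453 left.
July 2036 has 31 days: 453 − 31 = 422 left.
August 2036 has 31 days: 422 − 31 = 391 left.
September 2036 has 30 days: 391 − 30 = 361 left.
October 2036 has 31 days: 361 − 31 = 330 left.
November 2036 has 30 days: 330 − 30 = 300 left.
December 2036 has 31 days: 300 − 31 = 269 left.
January 2037 has 31 days: 269 − 31 = 238 left.
February 2037 has 28 days (2037 is not a leap year): 238 − 28 = 210 left.
March 2037 has 31 days: 210 − 31 = 179 left.
April 2037 has 30 days: 179 − 30 = 149 left.
May 2037 has 31 days: 149 − 31 = 118 left.
June 2037 has 30 days: 118 − 30 = 88 left.
July 2037 has 31 days: 88 − 31 = 57 left.
August 2037 has 31 days: 57 − 31 = 26 left.
26 days into September 2037 → September 26, 2037.
Going back 14 weeks (= 98 days) from September 26, 2037:
Going back 26 days from September 26, 2037 reaches the end of the previous month; 98 − 26 = 72 left.
August 2037 has 31 days: 72 − 31 = 41 left.
July 2037 has 31 days: 41 − 31 = 10 left.
June 2037 has 30 days; 30 − 10 = 20 → June 20, 2037.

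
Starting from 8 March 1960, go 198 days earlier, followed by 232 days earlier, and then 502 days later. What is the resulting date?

May 19, 1960

Going back 198 days from March 8, 1960:
Going back 8 days from March 8, 1960 reaches the end of the previous month; 198 − 8 = 190 left.
February 1960 has 29 days (1960 is a leap year): 190 − 29 = 161 left.
January 1960 has 31 days: 161 − 31 = 130 left.
December 1959 has 31 days: 130 − 31 = 99 left.
November 1959 has 30 days: 99 − 30 = 69 left.
October 1959 has 31 days: 69 − 31 = 38 left.
September 1959 has 30 days: 38 − 30 = 8 left.
August 1959 has 31 days; 31 − 8 = 23 → August 23, 1959.
Going back 232 days from August 23, 1959:
Going back 23 days from August 23, 1959 reaches the end of the previous month; 232 − 23 = 209 left.
July 1959 has 31 days: 209 − 31 = 178 left.
June 1959 has 30 days: 178 − 30 = 148 left.
May 1959 has 31 days: 148 − 31 = 117 left.
April 1959 has 30 days: 117 − 30 = 87 left.
March 1959 has 31 days: 87 − 31 = 56 left.
February 1959 has 28 days (1959 is not a leap year): 56 − 28 = 28 left.
January 1959 has 31 days; 31 − 28 = 3 → January 3, 1959.
Counting forward 502 days from January 3, 1959:
January has 31 days, so 31 − 3 = 28 days remain after January 3, 1959; 502 − 28 = 474 left.
February 1959 has 28 days (1959 is not a leap year): 474 − 28 = 446 left.
March 1959 has 31 days: 446 − 31 = 415 left.
April 1959 has 30 days: 415 − 30 = 385 left.
May 1959 has 31 days: 385 − 31 = 354 left.
June 1959 has 30 days: 354 − 30 = 324 left.
July 1959 has 31 days: 324 − 31 = 293 left.
August 1959 has 31 days: 293 − 31 = 262 left.
September 1959 has 30 days: 262 − 30 = 232 left.
October 1959 has 31 days: 232 − 31 = 201 left.
November 1959 has 30 days: 201 − 30 = 171 left.
December 1959 has 31 days: 171 − 31 = 140 left.
January 1960 has 31 days: 140 − 31 = 109 left.
February 1960 has 29 days (1960 is a leap year): 109 − 29 = 80 left.
March 1960 has 31 days: 80 − 31 = 49 left.
April 1960 has 30 days: 49 − 30 = 19 left.
19 days into May 1960 → May 19, 1960.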